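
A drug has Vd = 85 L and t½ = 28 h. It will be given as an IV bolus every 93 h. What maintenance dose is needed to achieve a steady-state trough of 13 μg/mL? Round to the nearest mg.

9941 mg

τ/t½ = 93/28 ≈ 3.3214, so f = (1/2)^(93/28) ≈ 0.100035.
Cmin,ss = (D/Vd)·f/(1−f), so D = Cmin,ss·Vd·(1−f)/f.
D = 13 × 85 × (1−f)/f ≈ 13 × 85 × 8.99650 ≈ 9941.13 mg.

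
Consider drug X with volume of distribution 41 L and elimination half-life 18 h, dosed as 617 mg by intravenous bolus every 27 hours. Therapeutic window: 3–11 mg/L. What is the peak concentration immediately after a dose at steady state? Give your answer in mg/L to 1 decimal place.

k = ln2/t½ = ln2/18 ≈ 0.038508 h⁻¹; fraction remaining f = e^(−kτ) = e^(−0.038508×27) ≈ 0.3536.
At steady state, accumulation factor R = 1/(1 − e^(−kτ)) ≈ 1.5470.
Single-dose peak C₀ = D/Vd = 617/41 ≈ 15.049 mg/L.
Steady-state peak Cmax,ss = C₀·R ≈ 15.049 × 1.5470 ≈ 23.281 mg/L.
Peak 23.3 mg/L vs MTC 11 mg/L: exceeds toxic threshold.

23.3 mg/L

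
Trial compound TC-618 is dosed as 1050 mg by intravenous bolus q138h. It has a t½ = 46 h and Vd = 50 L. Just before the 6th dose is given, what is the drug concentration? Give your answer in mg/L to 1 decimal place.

f = (1/2)^(τ/t½) = (1/2)^(138/46) ≈ 0.1250.
C₀ = D/Vd = 1050/50 ≈ 21.000 mg/L.
Before the 6th dose, 5 doses have been given. Superposition: Cmin = C₀·(f + f² + … + f^5).
≈ 21.000 × (0.1250 + 0.0156 + 0.0020 + 0.0002 + 0.0000) ≈ 21.000 × 0.1428 ≈ 2.999 mg/L.

3.0 mg/L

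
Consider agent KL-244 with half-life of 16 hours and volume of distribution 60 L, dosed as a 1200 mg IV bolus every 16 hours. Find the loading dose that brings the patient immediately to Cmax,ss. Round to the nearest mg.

2400 mg

f = (1/2)^(16/16) ≈ 0.500000; accumulation ratio R = 1/(1−f) ≈ 2.00000.
Loading dose to hit Cmax,ss on first dose: D_load = D_maint·R ≈ 1200 × 2.00000 ≈ 2400.00 mg.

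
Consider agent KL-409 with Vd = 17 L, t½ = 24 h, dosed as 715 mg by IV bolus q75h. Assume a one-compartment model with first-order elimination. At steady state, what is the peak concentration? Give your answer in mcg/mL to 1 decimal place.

47.5 mcg/mL

Over one 75-h interval, 75/24 ≈ 3.125 half-lives elapse, leaving f ≈ 0.1146 of each dose.
Accumulation ratio R = 1/(1 − f) ≈ 1/0.8854 ≈ 1.1294.
Single-dose peak C₀ = D/Vd = 715/17 ≈ 42.059 mcg/mL.
Cmax,ss = C₀/(1 − f) ≈ 42.059/0.8854 ≈ 47.503 mcg/mL.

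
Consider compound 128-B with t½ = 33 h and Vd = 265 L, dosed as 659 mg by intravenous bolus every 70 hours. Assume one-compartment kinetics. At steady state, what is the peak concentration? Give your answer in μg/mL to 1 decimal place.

Over one 70-h interval, 70/33 ≈ 2.1212 half-lives elapse, leaving f ≈ 0.2299 of each dose.
Accumulation ratio R = 1/(1 − f) ≈ 1/0.7701 ≈ 1.2985.
Each bolus raises the concentration by D/Vd = 659/265 ≈ 2.487 μg/mL.
Steady-state peak Cmax,ss = C₀·R ≈ 2.487 × 1.2985 ≈ 3.229 μg/mL.

3.2 μg/mL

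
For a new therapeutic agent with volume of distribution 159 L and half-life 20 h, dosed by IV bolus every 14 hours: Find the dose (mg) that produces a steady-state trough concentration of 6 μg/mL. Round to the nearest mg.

τ/t½ = 14/20 ≈ 0.7, so f = (1/2)^(14/20) ≈ 0.615572.
Cmin,ss = (D/Vd)·f/(1−f), so D = Cmin,ss·Vd·(1−f)/f.
D = 6 × 159 × (1−f)/f ≈ 6 × 159 × 0.62451 ≈ 595.78 mg.

596 mg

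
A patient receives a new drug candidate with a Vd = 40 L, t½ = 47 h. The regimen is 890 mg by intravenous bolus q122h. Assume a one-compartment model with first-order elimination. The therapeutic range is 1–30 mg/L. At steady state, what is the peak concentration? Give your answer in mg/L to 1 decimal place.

Over one 122-h interval, 122/47 ≈ 2.5957 half-lives elapse, leaving f ≈ 0.1654 of each dose.
Accumulation ratio R = 1/(1 − f) ≈ 1/0.8346 ≈ 1.1982.
Each bolus raises the concentration by D/Vd = 890/40 ≈ 22.250 mg/L.
Cmax,ss = C₀/(1 − f) ≈ 22.250/0.8346 ≈ 26.659 mg/L.
Peak 26.7 mg/L vs MTC 30 mg/L: below toxic threshold.

26.7 mg/L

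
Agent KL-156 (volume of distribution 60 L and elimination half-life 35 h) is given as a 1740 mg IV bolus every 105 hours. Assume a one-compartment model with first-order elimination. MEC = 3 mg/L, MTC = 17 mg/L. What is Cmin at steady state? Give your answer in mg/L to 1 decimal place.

4.1 mg/L

The dosing interval is 3 half-lives, so f = 2^(−3) = 0.125.
At steady state, R = 1/(1 − 0.125) = 8/7.
Single-dose peak C₀ = D/Vd = 1740/60 = 29 mg/L.
Steady-state peak Cmax,ss = C₀·R = 29 × 8/7 ≈ 33.143 mg/L.
Steady-state trough Cmin,ss = Cmax,ss·f ≈ 33.143 × 0.125 ≈ 4.143 mg/L.
Trough 4.1 mg/L vs MEC 3 mg/L: adequate.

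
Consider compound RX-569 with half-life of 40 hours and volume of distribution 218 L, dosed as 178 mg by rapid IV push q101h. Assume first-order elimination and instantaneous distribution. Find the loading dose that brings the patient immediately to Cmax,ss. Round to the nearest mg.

215 mg

f = (1/2)^(101/40) ≈ 0.173740; accumulation ratio R = 1/(1−f) ≈ 1.21027.
Loading dose to hit Cmax,ss on first dose: D_load = D_maint·R ≈ 178 × 1.21027 ≈ 215.43 mg.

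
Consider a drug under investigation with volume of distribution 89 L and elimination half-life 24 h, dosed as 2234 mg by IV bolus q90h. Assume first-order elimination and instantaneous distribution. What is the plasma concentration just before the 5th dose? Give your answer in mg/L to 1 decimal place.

f = (1/2)^(τ/t½) = (1/2)^(90/24) ≈ 0.0743.
C₀ = D/Vd = 2234/89 ≈ 25.101 mg/L.
Before the 5th dose, 4 doses have been given. Superposition: Cmin = C₀·(f + f² + … + f^4).
≈ 25.101 × (0.0743 + 0.0055 + 0.0004 + 0.0000) ≈ 25.101 × 0.0802 ≈ 2.013 mg/L.

2.0 mg/L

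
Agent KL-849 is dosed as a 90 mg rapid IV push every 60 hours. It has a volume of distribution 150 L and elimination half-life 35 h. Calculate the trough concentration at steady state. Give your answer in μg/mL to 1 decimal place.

τ/t½ = 60/35 ≈ 1.7143, so fraction remaining f = (1/2)^(60/35) ≈ 0.3048.
Accumulation ratio R = 1/(1 − f) ≈ 1/0.6952 ≈ 1.4384.
Single-dose peak C₀ = D/Vd = 90/150 ≈ 0.600 μg/mL.
Steady-state peak Cmax,ss = C₀·R ≈ 0.600 × 1.4384 ≈ 0.863 μg/mL.
Steady-state trough Cmin,ss = Cmax,ss·f ≈ 0.863 × 0.3048 ≈ 0.263 μg/mL.

0.3 μg/mL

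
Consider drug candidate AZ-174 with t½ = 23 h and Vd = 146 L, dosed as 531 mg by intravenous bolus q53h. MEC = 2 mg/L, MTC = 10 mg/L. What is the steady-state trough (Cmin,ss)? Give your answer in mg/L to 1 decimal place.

Over one 53-h interval, 53/23 ≈ 2.3043 half-lives elapse, leaving f ≈ 0.2025 of each dose.
Accumulation ratio R = 1/(1 − f) ≈ 1/0.7975 ≈ 1.2539.
Single-dose peak C₀ = D/Vd = 531/146 ≈ 3.637 mg/L.
Cmax,ss = C₀/(1 − f) ≈ 3.637/0.7975 ≈ 4.561 mg/L.
Steady-state trough Cmin,ss = Cmax,ss·f ≈ 4.561 × 0.2025 ≈ 0.924 mg/L.
Trough 0.9 mg/L vs MEC 2 mg/L: subtherapeutic.

0.9 mg/L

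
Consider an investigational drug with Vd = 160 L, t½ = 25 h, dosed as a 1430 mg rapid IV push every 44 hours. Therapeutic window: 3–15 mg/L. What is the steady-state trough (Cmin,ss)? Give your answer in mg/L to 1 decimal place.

3.7 mg/L

τ/t½ = 44/25 ≈ 1.76, so fraction remaining f = (1/2)^(44/25) ≈ 0.2952.
Each bolus raises the concentration by D/Vd = 1430/160 ≈ 8.938 mg/L.
Steady-state trough Cmin,ss = C₀·f/(1−f) ≈ 8.938 × 0.2952/0.7048 ≈ 3.744 mg/L.
Trough 3.7 mg/L vs MEC 3 mg/L: adequate.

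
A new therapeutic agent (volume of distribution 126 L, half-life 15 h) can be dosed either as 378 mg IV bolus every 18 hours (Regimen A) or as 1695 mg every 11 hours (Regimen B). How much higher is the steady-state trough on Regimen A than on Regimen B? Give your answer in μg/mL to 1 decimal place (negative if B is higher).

-18.0 μg/mL

Regimen A: f = (1/2)^(18/15) ≈ 0.4353; Cmin,ss = (378/126)·f/(1−f) ≈ 2.313 μg/mL.
Regimen B: f = (1/2)^(11/15) ≈ 0.6015; Cmin,ss = (1695/126)·f/(1−f) ≈ 20.305 μg/mL.
Difference ≈ 2.313 − 20.305 ≈ -17.992 μg/mL.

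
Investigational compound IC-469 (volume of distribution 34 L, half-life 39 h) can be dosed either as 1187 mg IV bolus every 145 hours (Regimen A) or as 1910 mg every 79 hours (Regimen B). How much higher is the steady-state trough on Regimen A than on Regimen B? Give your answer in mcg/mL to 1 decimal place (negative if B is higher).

Regimen A: f = (1/2)^(145/39) ≈ 0.0760; Cmin,ss = (1187/34)·f/(1−f) ≈ 2.872 mcg/mL.
Regimen B: f = (1/2)^(79/39) ≈ 0.2456; Cmin,ss = (1910/34)·f/(1−f) ≈ 18.289 mcg/mL.
Difference ≈ 2.872 − 18.289 ≈ -15.417 mcg/mL.

-15.4 mcg/mL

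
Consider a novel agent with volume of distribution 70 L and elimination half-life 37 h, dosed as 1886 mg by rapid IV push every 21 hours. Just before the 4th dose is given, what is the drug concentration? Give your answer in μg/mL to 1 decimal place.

38.7 μg/mL

f = (1/2)^(τ/t½) = (1/2)^(21/37) ≈ 0.6748.
C₀ = D/Vd = 1886/70 ≈ 26.943 μg/mL.
Before the 4th dose, 3 doses have been given. Superposition: Cmin = C₀·(f + f² + … + f^3).
≈ 26.943 × (0.6748 + 0.4554 + 0.3073) ≈ 26.943 × 1.4375 ≈ 38.731 μg/mL.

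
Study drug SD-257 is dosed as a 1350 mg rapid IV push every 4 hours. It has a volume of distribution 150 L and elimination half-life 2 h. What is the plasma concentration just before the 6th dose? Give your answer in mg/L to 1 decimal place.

f = (1/2)^(τ/t½) = (1/2)^(4/2) ≈ 0.2500.
C₀ = D/Vd = 1350/150 ≈ 9.000 mg/L.
Before the 6th dose, 5 doses have been given. Superposition: Cmin = C₀·(f + f² + … + f^5).
≈ 9.000 × (0.2500 + 0.0625 + 0.0156 + 0.0039 + 0.0010) ≈ 9.000 × 0.3330 ≈ 2.997 mg/L.

3.0 mg/L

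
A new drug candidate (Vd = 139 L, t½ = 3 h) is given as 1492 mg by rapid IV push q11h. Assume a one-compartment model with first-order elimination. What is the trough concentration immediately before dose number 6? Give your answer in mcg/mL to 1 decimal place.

f = (1/2)^(τ/t½) = (1/2)^(11/3) ≈ 0.0787.
C₀ = D/Vd = 1492/139 ≈ 10.734 mcg/mL.
Before the 6th dose, 5 doses have been given. Superposition: Cmin = C₀·(f + f² + … + f^5).
≈ 10.734 × (0.0787 + 0.0062 + 0.0005 + 0.0000 + 0.0000) ≈ 10.734 × 0.0854 ≈ 0.917 mcg/mL.

0.9 mcg/mL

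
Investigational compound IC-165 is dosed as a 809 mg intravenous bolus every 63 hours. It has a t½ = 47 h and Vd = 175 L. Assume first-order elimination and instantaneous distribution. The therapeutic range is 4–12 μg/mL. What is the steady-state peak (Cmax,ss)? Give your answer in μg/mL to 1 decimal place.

7.6 μg/mL

Over one 63-h interval, 63/47 ≈ 1.3404 half-lives elapse, leaving f ≈ 0.3949 of each dose.
Accumulation ratio R = 1/(1 − f) ≈ 1/0.6051 ≈ 1.6526.
Single-dose peak C₀ = D/Vd = 809/175 ≈ 4.623 μg/mL.
Steady-state peak Cmax,ss = C₀·R ≈ 4.623 × 1.6526 ≈ 7.640 μg/mL.
Peak 7.6 μg/mL vs MTC 12 μg/mL: below toxic threshold.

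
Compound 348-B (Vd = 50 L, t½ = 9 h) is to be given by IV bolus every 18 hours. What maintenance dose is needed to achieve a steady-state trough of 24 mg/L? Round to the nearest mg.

τ/t½ = 18/9 ≈ 2, so f = (1/2)^(18/9) ≈ 0.250000.
Cmin,ss = (D/Vd)·f/(1−f), so D = Cmin,ss·Vd·(1−f)/f.
D = 24 × 50 × (1−f)/f ≈ 24 × 50 × 3.00000 ≈ 3600.00 mg.

3600 mg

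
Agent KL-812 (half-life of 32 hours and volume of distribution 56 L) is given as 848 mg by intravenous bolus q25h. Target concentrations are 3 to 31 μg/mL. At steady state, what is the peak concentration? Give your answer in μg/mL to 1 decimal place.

τ/t½ = 25/32 ≈ 0.78125, so fraction remaining f = (1/2)^(25/32) ≈ 0.5819.
Accumulation ratio R = 1/(1 − f) ≈ 1/0.4181 ≈ 2.3918.
Single-dose peak C₀ = D/Vd = 848/56 ≈ 15.143 μg/mL.
Cmax,ss = C₀/(1 − f) ≈ 15.143/0.4181 ≈ 36.219 μg/mL.
Peak 36.2 μg/mL vs MTC 31 μg/mL: exceeds toxic threshold.

36.2 μg/mL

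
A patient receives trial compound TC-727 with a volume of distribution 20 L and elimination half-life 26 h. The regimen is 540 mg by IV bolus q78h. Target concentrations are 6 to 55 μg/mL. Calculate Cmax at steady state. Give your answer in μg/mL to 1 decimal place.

30.9 μg/mL

τ = 78 h = 3 half-lives, so f = (1/2)^3 = 0.125.
Accumulation ratio R = 1/(1 − f) = 1/0.875 = 8/7.
Single-dose peak C₀ = D/Vd = 540/20 = 27 μg/mL.
Steady-state peak Cmax,ss = C₀·R = 27 × 8/7 ≈ 30.857 μg/mL.
Peak 30.9 μg/mL vs MTC 55 μg/mL: below toxic threshold.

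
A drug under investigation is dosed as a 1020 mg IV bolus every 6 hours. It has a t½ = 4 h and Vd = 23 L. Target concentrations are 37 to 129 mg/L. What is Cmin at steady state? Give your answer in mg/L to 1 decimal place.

k = ln2/t½ = ln2/4 ≈ 0.173287 h⁻¹; fraction remaining f = e^(−kτ) = e^(−0.173287×6) ≈ 0.3536.
Accumulation ratio R = 1/(1 − f) ≈ 1/0.6464 ≈ 1.5470.
Each bolus raises the concentration by D/Vd = 1020/23 ≈ 44.348 mg/L.
Steady-state peak Cmax,ss = C₀·R ≈ 44.348 × 1.5470 ≈ 68.606 mg/L.
Steady-state trough Cmin,ss = Cmax,ss·f ≈ 68.606 × 0.3536 ≈ 24.259 mg/L.
Trough 24.3 mg/L vs MEC 37 mg/L: subtherapeutic.

24.3 mg/L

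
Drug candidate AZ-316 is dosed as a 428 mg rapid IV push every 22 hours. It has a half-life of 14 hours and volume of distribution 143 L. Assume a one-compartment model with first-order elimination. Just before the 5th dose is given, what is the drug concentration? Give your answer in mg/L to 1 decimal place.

f = (1/2)^(τ/t½) = (1/2)^(22/14) ≈ 0.3365.
C₀ = D/Vd = 428/143 ≈ 2.993 mg/L.
Before the 5th dose, 4 doses have been given. Superposition: Cmin = C₀·(f + f² + … + f^4).
≈ 2.993 × (0.3365 + 0.1132 + 0.0381 + 0.0128) ≈ 2.993 × 0.5006 ≈ 1.498 mg/L.

1.5 mg/L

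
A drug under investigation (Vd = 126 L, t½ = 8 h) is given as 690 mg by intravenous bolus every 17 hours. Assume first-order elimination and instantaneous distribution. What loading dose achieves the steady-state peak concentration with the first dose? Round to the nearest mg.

895 mg

f = (1/2)^(17/8) ≈ 0.229251; accumulation ratio R = 1/(1−f) ≈ 1.29744.
Loading dose to hit Cmax,ss on first dose: D_load = D_maint·R ≈ 690 × 1.29744 ≈ 895.23 mg.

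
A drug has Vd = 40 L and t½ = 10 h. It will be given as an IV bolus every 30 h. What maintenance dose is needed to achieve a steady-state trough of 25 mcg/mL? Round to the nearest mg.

7000 mg

τ/t½ = 30/10 ≈ 3, so f = (1/2)^(30/10) ≈ 0.125000.
Cmin,ss = (D/Vd)·f/(1−f), so D = Cmin,ss·Vd·(1−f)/f.
D = 25 × 40 × (1−f)/f ≈ 25 × 40 × 7.00000 ≈ 7000.00 mg.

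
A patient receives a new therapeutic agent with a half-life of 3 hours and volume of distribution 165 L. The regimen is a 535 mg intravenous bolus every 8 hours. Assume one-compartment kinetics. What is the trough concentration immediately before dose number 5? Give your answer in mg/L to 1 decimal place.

f = (1/2)^(τ/t½) = (1/2)^(8/3) ≈ 0.1575.
C₀ = D/Vd = 535/165 ≈ 3.242 mg/L.
Before the 5th dose, 4 doses have been given. Superposition: Cmin = C₀·(f + f² + … + f^4).
≈ 3.242 × (0.1575 + 0.0248 + 0.0039 + 0.0006) ≈ 3.242 × 0.1868 ≈ 0.606 mg/L.

0.6 mg/L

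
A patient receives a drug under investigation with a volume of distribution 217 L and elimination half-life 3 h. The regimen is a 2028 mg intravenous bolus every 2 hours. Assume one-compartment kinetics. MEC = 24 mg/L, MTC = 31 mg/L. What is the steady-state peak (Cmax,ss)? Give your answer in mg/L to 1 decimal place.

25.3 mg/L

Over one 2-h interval, 2/3 ≈ 0.66667 half-lives elapse, leaving f ≈ 0.6300 of each dose.
Accumulation ratio R = 1/(1 − f) ≈ 1/0.3700 ≈ 2.7027.
Each bolus raises the concentration by D/Vd = 2028/217 ≈ 9.346 mg/L.
Cmax,ss = C₀/(1 − f) ≈ 9.346/0.3700 ≈ 25.259 mg/L.
Peak 25.3 mg/L vs MTC 31 mg/L: below toxic threshold.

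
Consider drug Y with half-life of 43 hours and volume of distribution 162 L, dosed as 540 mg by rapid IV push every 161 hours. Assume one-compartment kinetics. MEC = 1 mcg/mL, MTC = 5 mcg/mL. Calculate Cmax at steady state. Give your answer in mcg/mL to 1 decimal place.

k = ln2/t½ = ln2/43 ≈ 0.016120 h⁻¹; fraction remaining f = e^(−kτ) = e^(−0.016120×161) ≈ 0.0746.
Accumulation ratio R = 1/(1 − f) ≈ 1/0.9254 ≈ 1.0806.
Each bolus raises the concentration by D/Vd = 540/162 ≈ 3.333 mcg/mL.
Steady-state peak Cmax,ss = C₀·R ≈ 3.333 × 1.0806 ≈ 3.602 mcg/mL.
Peak 3.6 mcg/mL vs MTC 5 mcg/mL: below toxic threshold.

3.6 mcg/mL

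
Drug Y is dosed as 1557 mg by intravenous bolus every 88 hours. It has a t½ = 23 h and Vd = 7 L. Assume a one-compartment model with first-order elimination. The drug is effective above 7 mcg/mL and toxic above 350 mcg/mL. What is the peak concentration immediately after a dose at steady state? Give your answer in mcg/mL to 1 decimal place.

239.3 mcg/mL

k = ln2/t½ = ln2/23 ≈ 0.030137 h⁻¹; fraction remaining f = e^(−kτ) = e^(−0.030137×88) ≈ 0.0705.
Accumulation ratio R = 1/(1 − f) ≈ 1/0.9295 ≈ 1.0758.
Each bolus raises the concentration by D/Vd = 1557/7 ≈ 222.429 mcg/mL.
Cmax,ss = C₀/(1 − f) ≈ 222.429/0.9295 ≈ 239.300 mcg/mL.
Peak 239.3 mcg/mL vs MTC 350 mcg/mL: below toxic threshold.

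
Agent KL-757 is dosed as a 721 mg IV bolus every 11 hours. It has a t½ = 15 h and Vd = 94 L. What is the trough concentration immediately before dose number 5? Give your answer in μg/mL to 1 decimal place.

f = (1/2)^(τ/t½) = (1/2)^(11/15) ≈ 0.6015.
C₀ = D/Vd = 721/94 ≈ 7.670 μg/mL.
Before the 5th dose, 4 doses have been given. Superposition: Cmin = C₀·(f + f² + … + f^4).
≈ 7.670 × (0.6015 + 0.3618 + 0.2176 + 0.1309) ≈ 7.670 × 1.3118 ≈ 10.062 μg/mL.

10.1 μg/mL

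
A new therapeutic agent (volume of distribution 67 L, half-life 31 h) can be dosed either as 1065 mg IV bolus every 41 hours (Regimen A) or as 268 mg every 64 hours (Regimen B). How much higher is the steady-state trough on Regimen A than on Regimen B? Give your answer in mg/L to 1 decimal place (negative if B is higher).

Regimen A: f = (1/2)^(41/31) ≈ 0.3998; Cmin,ss = (1065/67)·f/(1−f) ≈ 10.588 mg/L.
Regimen B: f = (1/2)^(64/31) ≈ 0.2391; Cmin,ss = (268/67)·f/(1−f) ≈ 1.257 mg/L.
Difference ≈ 10.588 − 1.257 ≈ 9.331 mg/L.

9.3 mg/L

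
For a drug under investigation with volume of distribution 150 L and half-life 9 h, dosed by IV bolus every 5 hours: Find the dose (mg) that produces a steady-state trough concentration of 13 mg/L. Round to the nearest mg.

916 mg

τ/t½ = 5/9 ≈ 0.55556, so f = (1/2)^(5/9) ≈ 0.680395.
Cmin,ss = (D/Vd)·f/(1−f), so D = Cmin,ss·Vd·(1−f)/f.
D = 13 × 150 × (1−f)/f ≈ 13 × 150 × 0.46973 ≈ 915.97 mg.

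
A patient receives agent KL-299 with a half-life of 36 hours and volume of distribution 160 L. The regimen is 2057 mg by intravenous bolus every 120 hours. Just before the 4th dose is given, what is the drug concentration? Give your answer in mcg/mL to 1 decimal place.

f = (1/2)^(τ/t½) = (1/2)^(120/36) ≈ 0.0992.
C₀ = D/Vd = 2057/160 ≈ 12.856 mcg/mL.
Before the 4th dose, 3 doses have been given. Superposition: Cmin = C₀·(f + f² + … + f^3).
≈ 12.856 × (0.0992 + 0.0098 + 0.0010) ≈ 12.856 × 0.1100 ≈ 1.414 mcg/mL.

1.4 mcg/mL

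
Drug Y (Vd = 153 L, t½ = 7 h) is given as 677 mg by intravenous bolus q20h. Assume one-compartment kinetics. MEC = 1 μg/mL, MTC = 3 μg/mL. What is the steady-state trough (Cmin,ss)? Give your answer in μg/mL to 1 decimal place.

0.7 μg/mL

k = ln2/t½ = ln2/7 ≈ 0.099021 h⁻¹; fraction remaining f = e^(−kτ) = e^(−0.099021×20) ≈ 0.1380.
Each bolus raises the concentration by D/Vd = 677/153 ≈ 4.425 μg/mL.
Steady-state trough Cmin,ss = C₀·f/(1−f) ≈ 4.425 × 0.1380/0.8620 ≈ 0.708 μg/mL.
Trough 0.7 μg/mL vs MEC 1 μg/mL: subtherapeutic.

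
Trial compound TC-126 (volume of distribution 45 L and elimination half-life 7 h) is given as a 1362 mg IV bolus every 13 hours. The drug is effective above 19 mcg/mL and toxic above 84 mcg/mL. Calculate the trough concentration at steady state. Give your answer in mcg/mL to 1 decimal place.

11.5 mcg/mL

k = ln2/t½ = ln2/7 ≈ 0.099021 h⁻¹; fraction remaining f = e^(−kτ) = e^(−0.099021×13) ≈ 0.2760.
Single-dose peak C₀ = D/Vd = 1362/45 ≈ 30.267 mcg/mL.
Steady-state trough Cmin,ss = C₀·f/(1−f) ≈ 30.267 × 0.2760/0.7240 ≈ 11.538 mcg/mL.
Trough 11.5 mcg/mL vs MEC 19 mcg/mL: subtherapeutic.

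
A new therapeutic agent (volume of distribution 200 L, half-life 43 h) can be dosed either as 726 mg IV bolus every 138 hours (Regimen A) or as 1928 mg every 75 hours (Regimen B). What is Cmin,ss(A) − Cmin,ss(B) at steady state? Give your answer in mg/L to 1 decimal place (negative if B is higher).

Regimen A: f = (1/2)^(138/43) ≈ 0.1081; Cmin,ss = (726/200)·f/(1−f) ≈ 0.440 mg/L.
Regimen B: f = (1/2)^(75/43) ≈ 0.2985; Cmin,ss = (1928/200)·f/(1−f) ≈ 4.102 mg/L.
Difference ≈ 0.440 − 4.102 ≈ -3.662 mg/L.

-3.7 mg/L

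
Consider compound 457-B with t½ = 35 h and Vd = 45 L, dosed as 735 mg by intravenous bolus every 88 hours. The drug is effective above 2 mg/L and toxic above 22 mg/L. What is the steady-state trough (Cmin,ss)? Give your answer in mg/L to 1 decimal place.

3.5 mg/L

τ/t½ = 88/35 ≈ 2.5143, so fraction remaining f = (1/2)^(88/35) ≈ 0.1750.
Each bolus raises the concentration by D/Vd = 735/45 ≈ 16.333 mg/L.
Steady-state trough Cmin,ss = C₀·f/(1−f) ≈ 16.333 × 0.1750/0.8250 ≈ 3.465 mg/L.
Trough 3.5 mg/L vs MEC 2 mg/L: adequate.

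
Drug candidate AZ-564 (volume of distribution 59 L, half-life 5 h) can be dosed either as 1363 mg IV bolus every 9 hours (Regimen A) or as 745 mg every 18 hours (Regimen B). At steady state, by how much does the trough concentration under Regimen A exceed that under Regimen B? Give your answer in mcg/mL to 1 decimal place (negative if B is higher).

Regimen A: f = (1/2)^(9/5) ≈ 0.2872; Cmin,ss = (1363/59)·f/(1−f) ≈ 9.308 mcg/mL.
Regimen B: f = (1/2)^(18/5) ≈ 0.0825; Cmin,ss = (745/59)·f/(1−f) ≈ 1.135 mcg/mL.
Difference ≈ 9.308 − 1.135 ≈ 8.173 mcg/mL.

8.2 mcg/mL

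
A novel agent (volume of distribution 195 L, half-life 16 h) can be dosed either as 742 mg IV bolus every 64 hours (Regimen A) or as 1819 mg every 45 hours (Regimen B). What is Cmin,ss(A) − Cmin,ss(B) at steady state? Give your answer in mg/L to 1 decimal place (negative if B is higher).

-1.3 mg/L

Regimen A: f = (1/2)^(64/16) ≈ 0.0625; Cmin,ss = (742/195)·f/(1−f) ≈ 0.254 mg/L.
Regimen B: f = (1/2)^(45/16) ≈ 0.1423; Cmin,ss = (1819/195)·f/(1−f) ≈ 1.548 mg/L.
Difference ≈ 0.254 − 1.548 ≈ -1.294 mg/L.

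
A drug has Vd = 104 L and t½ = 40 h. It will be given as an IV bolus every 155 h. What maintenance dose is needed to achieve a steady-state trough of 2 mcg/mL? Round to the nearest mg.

2844 mg

τ/t½ = 155/40 ≈ 3.875, so f = (1/2)^(155/40) ≈ 0.068157.
Cmin,ss = (D/Vd)·f/(1−f), so D = Cmin,ss·Vd·(1−f)/f.
D = 2 × 104 × (1−f)/f ≈ 2 × 104 × 13.67201 ≈ 2843.78 mg.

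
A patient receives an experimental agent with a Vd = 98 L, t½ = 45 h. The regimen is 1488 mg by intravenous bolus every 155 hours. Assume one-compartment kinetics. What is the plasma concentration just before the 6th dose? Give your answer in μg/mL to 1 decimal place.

f = (1/2)^(τ/t½) = (1/2)^(155/45) ≈ 0.0919.
C₀ = D/Vd = 1488/98 ≈ 15.184 μg/mL.
Before the 6th dose, 5 doses have been given. Superposition: Cmin = C₀·(f + f² + … + f^5).
≈ 15.184 × (0.0919 + 0.0084 + 0.0008 + 0.0001 + 0.0000) ≈ 15.184 × 0.1012 ≈ 1.537 μg/mL.

1.5 μg/mL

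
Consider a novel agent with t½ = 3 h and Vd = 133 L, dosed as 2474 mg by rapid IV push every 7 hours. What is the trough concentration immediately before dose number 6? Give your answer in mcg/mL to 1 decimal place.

f = (1/2)^(τ/t½) = (1/2)^(7/3) ≈ 0.1984.
C₀ = D/Vd = 2474/133 ≈ 18.602 mcg/mL.
Before the 6th dose, 5 doses have been given. Superposition: Cmin = C₀·(f + f² + … + f^5).
≈ 18.602 × (0.1984 + 0.0394 + 0.0078 + 0.0015 + 0.0003) ≈ 18.602 × 0.2474 ≈ 4.602 mcg/mL.

4.6 mcg/mL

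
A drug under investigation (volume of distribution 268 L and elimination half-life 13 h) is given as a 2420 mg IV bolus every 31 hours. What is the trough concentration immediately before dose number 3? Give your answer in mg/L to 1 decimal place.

2.1 mg/L

f = (1/2)^(τ/t½) = (1/2)^(31/13) ≈ 0.1915.
C₀ = D/Vd = 2420/268 ≈ 9.030 mg/L.
Before the 3rd dose, 2 doses have been given. Superposition: Cmin = C₀·(f + f²).
≈ 9.030 × (0.1915 + 0.0367) ≈ 9.030 × 0.2282 ≈ 2.061 mg/L.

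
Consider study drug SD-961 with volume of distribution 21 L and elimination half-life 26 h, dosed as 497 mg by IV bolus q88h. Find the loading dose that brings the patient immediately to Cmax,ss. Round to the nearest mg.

f = (1/2)^(88/26) ≈ 0.095748; accumulation ratio R = 1/(1−f) ≈ 1.10589.
Loading dose to hit Cmax,ss on first dose: D_load = D_maint·R ≈ 497 × 1.10589 ≈ 549.63 mg.

550 mg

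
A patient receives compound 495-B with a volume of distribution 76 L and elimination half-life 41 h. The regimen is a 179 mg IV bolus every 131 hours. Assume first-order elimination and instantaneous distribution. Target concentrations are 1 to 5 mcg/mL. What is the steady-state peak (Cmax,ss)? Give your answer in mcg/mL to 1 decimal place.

2.6 mcg/mL

τ/t½ = 131/41 ≈ 3.1951, so fraction remaining f = (1/2)^(131/41) ≈ 0.1092.
At steady state, accumulation factor R = 1/(1 − e^(−kτ)) ≈ 1.1226.
Single-dose peak C₀ = D/Vd = 179/76 ≈ 2.355 mcg/mL.
Cmax,ss = C₀/(1 − f) ≈ 2.355/0.8908 ≈ 2.644 mcg/mL.
Peak 2.6 mcg/mL vs MTC 5 mcg/mL: below toxic threshold.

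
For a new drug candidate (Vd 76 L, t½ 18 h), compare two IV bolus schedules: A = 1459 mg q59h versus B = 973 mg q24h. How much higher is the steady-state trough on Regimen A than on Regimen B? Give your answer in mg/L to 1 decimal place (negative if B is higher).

-6.2 mg/L

Regimen A: f = (1/2)^(59/18) ≈ 0.1031; Cmin,ss = (1459/76)·f/(1−f) ≈ 2.207 mg/L.
Regimen B: f = (1/2)^(24/18) ≈ 0.3969; Cmin,ss = (973/76)·f/(1−f) ≈ 8.425 mg/L.
Difference ≈ 2.207 − 8.425 ≈ -6.218 mg/L.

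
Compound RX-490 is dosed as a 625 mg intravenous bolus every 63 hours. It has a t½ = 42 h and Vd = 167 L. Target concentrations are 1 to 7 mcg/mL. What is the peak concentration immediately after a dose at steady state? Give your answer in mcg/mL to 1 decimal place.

τ/t½ = 63/42 ≈ 1.5, so fraction remaining f = (1/2)^(63/42) ≈ 0.3536.
At steady state, accumulation factor R = 1/(1 − e^(−kτ)) ≈ 1.5470.
Single-dose peak C₀ = D/Vd = 625/167 ≈ 3.743 mcg/mL.
Steady-state peak Cmax,ss = C₀·R ≈ 3.743 × 1.5470 ≈ 5.790 mcg/mL.
Peak 5.8 mcg/mL vs MTC 7 mcg/mL: below toxic threshold.

5.8 mcg/mL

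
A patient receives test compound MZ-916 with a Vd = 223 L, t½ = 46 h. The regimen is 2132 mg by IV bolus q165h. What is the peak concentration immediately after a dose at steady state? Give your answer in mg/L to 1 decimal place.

τ/t½ = 165/46 ≈ 3.587, so fraction remaining f = (1/2)^(165/46) ≈ 0.0832.
Accumulation ratio R = 1/(1 − f) ≈ 1/0.9168 ≈ 1.0908.
Each bolus raises the concentration by D/Vd = 2132/223 ≈ 9.561 mg/L.
Steady-state peak Cmax,ss = C₀·R ≈ 9.561 × 1.0908 ≈ 10.429 mg/L.

10.4 mg/L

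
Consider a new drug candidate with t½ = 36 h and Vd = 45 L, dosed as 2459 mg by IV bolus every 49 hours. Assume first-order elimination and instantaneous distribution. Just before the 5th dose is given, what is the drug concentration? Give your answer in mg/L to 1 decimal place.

34.0 mg/L

f = (1/2)^(τ/t½) = (1/2)^(49/36) ≈ 0.3893.
C₀ = D/Vd = 2459/45 ≈ 54.644 mg/L.
Before the 5th dose, 4 doses have been given. Superposition: Cmin = C₀·(f + f² + … + f^4).
≈ 54.644 × (0.3893 + 0.1516 + 0.0590 + 0.0230) ≈ 54.644 × 0.6229 ≈ 34.038 mg/L.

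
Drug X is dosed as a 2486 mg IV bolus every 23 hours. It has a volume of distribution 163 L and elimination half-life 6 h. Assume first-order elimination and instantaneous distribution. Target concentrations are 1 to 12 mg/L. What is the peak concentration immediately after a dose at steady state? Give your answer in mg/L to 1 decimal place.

16.4 mg/L

Over one 23-h interval, 23/6 ≈ 3.8333 half-lives elapse, leaving f ≈ 0.0702 of each dose.
Accumulation ratio R = 1/(1 − f) ≈ 1/0.9298 ≈ 1.0755.
Each bolus raises the concentration by D/Vd = 2486/163 ≈ 15.252 mg/L.
Steady-state peak Cmax,ss = C₀·R ≈ 15.252 × 1.0755 ≈ 16.404 mg/L.
Peak 16.4 mg/L vs MTC 12 mg/L: exceeds toxic threshold.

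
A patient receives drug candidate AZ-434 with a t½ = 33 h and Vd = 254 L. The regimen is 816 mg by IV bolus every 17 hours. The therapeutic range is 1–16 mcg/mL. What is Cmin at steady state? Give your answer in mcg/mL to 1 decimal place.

Over one 17-h interval, 17/33 ≈ 0.51515 half-lives elapse, leaving f ≈ 0.6997 of each dose.
Accumulation ratio R = 1/(1 − f) ≈ 1/0.3003 ≈ 3.3300.
Each bolus raises the concentration by D/Vd = 816/254 ≈ 3.213 mcg/mL.
Cmax,ss = C₀/(1 − f) ≈ 3.213/0.3003 ≈ 10.699 mcg/mL.
One interval later, Cmin,ss = Cmax,ss·e^(−kτ) ≈ 10.699 × 0.6997 ≈ 7.486 mcg/mL.
Trough 7.5 mcg/mL vs MEC 1 mcg/mL: adequate.

7.5 mcg/mL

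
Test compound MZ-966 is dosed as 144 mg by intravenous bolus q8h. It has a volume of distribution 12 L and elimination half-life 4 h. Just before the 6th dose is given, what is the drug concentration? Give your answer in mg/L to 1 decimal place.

f = (1/2)^(τ/t½) = (1/2)^(8/4) ≈ 0.2500.
C₀ = D/Vd = 144/12 ≈ 12.000 mg/L.
Before the 6th dose, 5 doses have been given. Superposition: Cmin = C₀·(f + f² + … + f^5).
≈ 12.000 × (0.2500 + 0.0625 + 0.0156 + 0.0039 + 0.0010) ≈ 12.000 × 0.3330 ≈ 3.996 mg/L.

4.0 mg/L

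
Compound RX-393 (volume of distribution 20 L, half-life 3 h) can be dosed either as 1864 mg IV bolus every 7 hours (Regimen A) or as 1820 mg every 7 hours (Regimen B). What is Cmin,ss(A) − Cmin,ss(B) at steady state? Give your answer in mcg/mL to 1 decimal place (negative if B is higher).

0.5 mcg/mL

Regimen A: f = (1/2)^(7/3) ≈ 0.1984; Cmin,ss = (1864/20)·f/(1−f) ≈ 23.067 mcg/mL.
Regimen B: f = (1/2)^(7/3) ≈ 0.1984; Cmin,ss = (1820/20)·f/(1−f) ≈ 22.523 mcg/mL.
Difference ≈ 23.067 − 22.523 ≈ 0.544 mcg/mL.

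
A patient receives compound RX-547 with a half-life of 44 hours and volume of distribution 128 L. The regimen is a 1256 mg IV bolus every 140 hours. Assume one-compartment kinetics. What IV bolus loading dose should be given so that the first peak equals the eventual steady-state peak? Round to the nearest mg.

f = (1/2)^(140/44) ≈ 0.110199; accumulation ratio R = 1/(1−f) ≈ 1.12385.
Loading dose to hit Cmax,ss on first dose: D_load = D_maint·R ≈ 1256 × 1.12385 ≈ 1411.56 mg.

1412 mg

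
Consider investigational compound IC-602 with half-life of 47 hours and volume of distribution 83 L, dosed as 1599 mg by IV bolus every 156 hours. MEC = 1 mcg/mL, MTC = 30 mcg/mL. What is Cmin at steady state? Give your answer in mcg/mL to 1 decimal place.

2.1 mcg/mL

Over one 156-h interval, 156/47 ≈ 3.3191 half-lives elapse, leaving f ≈ 0.1002 of each dose.
Single-dose peak C₀ = D/Vd = 1599/83 ≈ 19.265 mcg/mL.
Steady-state trough Cmin,ss = C₀·f/(1−f) ≈ 19.265 × 0.1002/0.8998 ≈ 2.145 mcg/mL.
Trough 2.1 mcg/mL vs MEC 1 mcg/mL: adequate.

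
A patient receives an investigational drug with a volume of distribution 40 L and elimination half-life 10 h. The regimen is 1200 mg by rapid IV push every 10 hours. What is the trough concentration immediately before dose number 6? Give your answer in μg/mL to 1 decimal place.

f = (1/2)^(τ/t½) = (1/2)^(10/10) ≈ 0.5000.
C₀ = D/Vd = 1200/40 ≈ 30.000 μg/mL.
Before the 6th dose, 5 doses have been given. Superposition: Cmin = C₀·(f + f² + … + f^5).
≈ 30.000 × (0.5000 + 0.2500 + 0.1250 + 0.0625 + 0.0313) ≈ 30.000 × 0.9688 ≈ 29.064 μg/mL.

29.1 μg/mL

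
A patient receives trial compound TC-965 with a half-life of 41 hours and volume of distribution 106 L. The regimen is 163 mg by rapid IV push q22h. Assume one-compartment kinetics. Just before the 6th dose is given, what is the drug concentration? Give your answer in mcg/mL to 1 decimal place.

f = (1/2)^(τ/t½) = (1/2)^(22/41) ≈ 0.6894.
C₀ = D/Vd = 163/106 ≈ 1.538 mcg/mL.
Before the 6th dose, 5 doses have been given. Superposition: Cmin = C₀·(f + f² + … + f^5).
≈ 1.538 × (0.6894 + 0.4753 + 0.3277 + 0.2259 + 0.1557) ≈ 1.538 × 1.8740 ≈ 2.882 mcg/mL.

2.9 mcg/mL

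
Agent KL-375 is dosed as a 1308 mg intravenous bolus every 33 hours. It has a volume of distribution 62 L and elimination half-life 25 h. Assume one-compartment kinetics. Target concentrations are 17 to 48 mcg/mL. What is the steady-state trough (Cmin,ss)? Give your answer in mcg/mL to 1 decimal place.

14.1 mcg/mL

k = ln2/t½ = ln2/25 ≈ 0.027726 h⁻¹; fraction remaining f = e^(−kτ) = e^(−0.027726×33) ≈ 0.4005.
At steady state, accumulation factor R = 1/(1 − e^(−kτ)) ≈ 1.6681.
Each bolus raises the concentration by D/Vd = 1308/62 ≈ 21.097 mcg/mL.
Steady-state peak Cmax,ss = C₀·R ≈ 21.097 × 1.6681 ≈ 35.192 mcg/mL.
One interval later, Cmin,ss = Cmax,ss·e^(−kτ) ≈ 35.192 × 0.4005 ≈ 14.094 mcg/mL.
Trough 14.1 mcg/mL vs MEC 17 mcg/mL: subtherapeutic.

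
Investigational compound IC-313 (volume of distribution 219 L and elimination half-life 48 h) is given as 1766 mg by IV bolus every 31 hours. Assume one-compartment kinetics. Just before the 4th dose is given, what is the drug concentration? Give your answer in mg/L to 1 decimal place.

f = (1/2)^(τ/t½) = (1/2)^(31/48) ≈ 0.6391.
C₀ = D/Vd = 1766/219 ≈ 8.064 mg/L.
Before the 4th dose, 3 doses have been given. Superposition: Cmin = C₀·(f + f² + … + f^3).
≈ 8.064 × (0.6391 + 0.4084 + 0.2610) ≈ 8.064 × 1.3085 ≈ 10.552 mg/L.

10.6 mg/L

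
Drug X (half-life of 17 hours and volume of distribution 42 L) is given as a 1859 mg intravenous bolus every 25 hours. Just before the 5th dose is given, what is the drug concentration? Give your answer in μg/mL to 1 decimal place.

24.6 μg/mL

f = (1/2)^(τ/t½) = (1/2)^(25/17) ≈ 0.3608.
C₀ = D/Vd = 1859/42 ≈ 44.262 μg/mL.
Before the 5th dose, 4 doses have been given. Superposition: Cmin = C₀·(f + f² + … + f^4).
≈ 44.262 × (0.3608 + 0.1302 + 0.0470 + 0.0169) ≈ 44.262 × 0.5549 ≈ 24.561 μg/mL.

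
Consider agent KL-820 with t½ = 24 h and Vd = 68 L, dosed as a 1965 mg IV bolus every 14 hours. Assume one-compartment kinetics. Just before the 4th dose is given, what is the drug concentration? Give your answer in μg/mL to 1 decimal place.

f = (1/2)^(τ/t½) = (1/2)^(14/24) ≈ 0.6674.
C₀ = D/Vd = 1965/68 ≈ 28.897 μg/mL.
Before the 4th dose, 3 doses have been given. Superposition: Cmin = C₀·(f + f² + … + f^3).
≈ 28.897 × (0.6674 + 0.4454 + 0.2973) ≈ 28.897 × 1.4101 ≈ 40.748 μg/mL.

40.7 μg/mL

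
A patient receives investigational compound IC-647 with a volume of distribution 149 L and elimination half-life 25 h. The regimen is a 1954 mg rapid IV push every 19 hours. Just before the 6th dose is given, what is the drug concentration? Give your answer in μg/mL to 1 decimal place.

17.6 μg/mL

f = (1/2)^(τ/t½) = (1/2)^(19/25) ≈ 0.5905.
C₀ = D/Vd = 1954/149 ≈ 13.114 μg/mL.
Before the 6th dose, 5 doses have been given. Superposition: Cmin = C₀·(f + f² + … + f^5).
≈ 13.114 × (0.5905 + 0.3487 + 0.2059 + 0.1216 + 0.0718) ≈ 13.114 × 1.3385 ≈ 17.553 μg/mL.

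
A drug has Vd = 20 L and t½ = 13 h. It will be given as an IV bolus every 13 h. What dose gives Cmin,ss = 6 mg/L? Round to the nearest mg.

τ/t½ = 13/13 ≈ 1, so f = (1/2)^(13/13) ≈ 0.500000.
Cmin,ss = (D/Vd)·f/(1−f), so D = Cmin,ss·Vd·(1−f)/f.
D = 6 × 20 × (1−f)/f ≈ 6 × 20 × 1.00000 ≈ 120.00 mg.

120 mg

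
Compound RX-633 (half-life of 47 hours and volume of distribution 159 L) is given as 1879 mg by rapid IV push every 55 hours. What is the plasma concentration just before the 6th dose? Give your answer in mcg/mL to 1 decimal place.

9.3 mcg/mL

f = (1/2)^(τ/t½) = (1/2)^(55/47) ≈ 0.4444.
C₀ = D/Vd = 1879/159 ≈ 11.818 mcg/mL.
Before the 6th dose, 5 doses have been given. Superposition: Cmin = C₀·(f + f² + … + f^5).
≈ 11.818 × (0.4444 + 0.1975 + 0.0878 + 0.0390 + 0.0173) ≈ 11.818 × 0.7860 ≈ 9.289 mcg/mL.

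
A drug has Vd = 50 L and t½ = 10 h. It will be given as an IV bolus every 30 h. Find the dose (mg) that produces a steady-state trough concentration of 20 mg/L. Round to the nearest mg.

τ/t½ = 30/10 ≈ 3, so f = (1/2)^(30/10) ≈ 0.125000.
Cmin,ss = (D/Vd)·f/(1−f), so D = Cmin,ss·Vd·(1−f)/f.
D = 20 × 50 × (1−f)/f ≈ 20 × 50 × 7.00000 ≈ 7000.00 mg.

7000 mg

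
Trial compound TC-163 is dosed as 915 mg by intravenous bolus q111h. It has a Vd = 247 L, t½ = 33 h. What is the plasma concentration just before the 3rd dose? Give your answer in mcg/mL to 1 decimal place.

0.4 mcg/mL

f = (1/2)^(τ/t½) = (1/2)^(111/33) ≈ 0.0972.
C₀ = D/Vd = 915/247 ≈ 3.704 mcg/mL.
Before the 3rd dose, 2 doses have been given. Superposition: Cmin = C₀·(f + f²).
≈ 3.704 × (0.0972 + 0.0094) ≈ 3.704 × 0.1066 ≈ 0.395 mcg/mL.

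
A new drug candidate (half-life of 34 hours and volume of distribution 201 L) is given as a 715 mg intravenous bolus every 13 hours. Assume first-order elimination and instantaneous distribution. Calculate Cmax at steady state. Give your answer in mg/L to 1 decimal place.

k = ln2/t½ = ln2/34 ≈ 0.020387 h⁻¹; fraction remaining f = e^(−kτ) = e^(−0.020387×13) ≈ 0.7672.
Accumulation ratio R = 1/(1 − f) ≈ 1/0.2328 ≈ 4.2955.
Single-dose peak C₀ = D/Vd = 715/201 ≈ 3.557 mg/L.
Cmax,ss = C₀/(1 − f) ≈ 3.557/0.2328 ≈ 15.279 mg/L.

15.3 mg/L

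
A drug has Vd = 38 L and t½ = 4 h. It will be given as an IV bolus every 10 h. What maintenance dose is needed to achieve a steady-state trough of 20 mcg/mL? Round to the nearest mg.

τ/t½ = 10/4 ≈ 2.5, so f = (1/2)^(10/4) ≈ 0.176777.
Cmin,ss = (D/Vd)·f/(1−f), so D = Cmin,ss·Vd·(1−f)/f.
D = 20 × 38 × (1−f)/f ≈ 20 × 38 × 4.65684 ≈ 3539.20 mg.

3539 mg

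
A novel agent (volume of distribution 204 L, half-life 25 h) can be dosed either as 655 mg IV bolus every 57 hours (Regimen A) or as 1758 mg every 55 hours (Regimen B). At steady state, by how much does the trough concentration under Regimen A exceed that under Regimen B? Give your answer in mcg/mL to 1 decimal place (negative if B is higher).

-1.6 mcg/mL

Regimen A: f = (1/2)^(57/25) ≈ 0.2059; Cmin,ss = (655/204)·f/(1−f) ≈ 0.833 mcg/mL.
Regimen B: f = (1/2)^(55/25) ≈ 0.2176; Cmin,ss = (1758/204)·f/(1−f) ≈ 2.397 mcg/mL.
Difference ≈ 0.833 − 2.397 ≈ -1.564 mcg/mL.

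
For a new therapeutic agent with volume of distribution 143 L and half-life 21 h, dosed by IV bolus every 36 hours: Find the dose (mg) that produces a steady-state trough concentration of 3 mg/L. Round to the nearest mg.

979 mg

τ/t½ = 36/21 ≈ 1.7143, so f = (1/2)^(36/21) ≈ 0.304753.
Cmin,ss = (D/Vd)·f/(1−f), so D = Cmin,ss·Vd·(1−f)/f.
D = 3 × 143 × (1−f)/f ≈ 3 × 143 × 2.28135 ≈ 978.70 mg.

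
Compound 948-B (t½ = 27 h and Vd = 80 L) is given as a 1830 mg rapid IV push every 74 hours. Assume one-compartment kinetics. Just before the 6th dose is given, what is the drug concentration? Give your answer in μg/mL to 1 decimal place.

4.0 μg/mL

f = (1/2)^(τ/t½) = (1/2)^(74/27) ≈ 0.1496.
C₀ = D/Vd = 1830/80 ≈ 22.875 μg/mL.
Before the 6th dose, 5 doses have been given. Superposition: Cmin = C₀·(f + f² + … + f^5).
≈ 22.875 × (0.1496 + 0.0224 + 0.0033 + 0.0005 + 0.0001) ≈ 22.875 × 0.1759 ≈ 4.024 μg/mL.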